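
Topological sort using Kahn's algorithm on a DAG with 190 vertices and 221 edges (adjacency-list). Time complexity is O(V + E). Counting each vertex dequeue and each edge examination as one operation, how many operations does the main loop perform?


Kahn's algorithm:
  1. Compute in-degrees: O(V + E)
  2. Process queue: each vertex dequeued once (O(V))
     each edge examined once (O(E))
Total = V + E = 190 + 221 = 411


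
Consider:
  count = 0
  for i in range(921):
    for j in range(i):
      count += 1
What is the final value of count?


For each i, the inner loop runs i times:
  i=0: inner runs 0 times
  i=1: inner runs 1 time
  i=2: inner runs 2 times
  i=3: inner runs 3 times
  i=4: inner runs 4 times
  i=5: inner runs 5 times
  i=6: inner runs 6 times
  i=7: inner runs 7 times
  ...
Total = 0 + 1 + 2 + ... + 920 = 921*(921-1)/2 = 423660


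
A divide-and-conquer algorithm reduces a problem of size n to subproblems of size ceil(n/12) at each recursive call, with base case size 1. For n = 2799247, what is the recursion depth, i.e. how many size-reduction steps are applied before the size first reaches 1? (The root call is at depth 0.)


Each step divides the size by 12 (rounding up); after k steps the size is ceil(n/12^k), which equals 1 exactly when 12^k >= n.
So the depth is the smallest k with 12^k >= 2799247, i.e. ceil(log_12(2799247)).
12^5 = 248832 < 2799247 <= 2985984 = 12^6
Recursion depth = 6


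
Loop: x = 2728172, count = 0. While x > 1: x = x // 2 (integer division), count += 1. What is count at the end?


The variable x halves each step:
x = 2728172 -> 1364086 -> 682043 -> 341021 -> 170510 -> 85255 -> 42627 -> 21313 -> 10656 -> 5328 -> 2664 -> 1332 -> 666 -> 333 -> 166 -> 83 -> 41 -> 20 -> 10 -> 5 -> 2 -> 1
Number of halvings = floor(log2(2728172)) = 21


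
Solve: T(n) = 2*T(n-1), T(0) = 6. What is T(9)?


Unrolling:
T(9) = 2*T(8) = 2^2*T(7) = ... = 2^9*T(0)
= 2^9 * 6
= 512 * 6 = 3072


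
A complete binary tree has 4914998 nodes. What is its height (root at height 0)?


In a complete binary tree, level k holds nodes 2^k .. 2^(k+1)-1 (1-indexed).
Height = floor(log2(n)) = floor(log2(4914998)) = 22
Check: 2^22 = 4194304 <= 4914998 < 8388608 = 2^23


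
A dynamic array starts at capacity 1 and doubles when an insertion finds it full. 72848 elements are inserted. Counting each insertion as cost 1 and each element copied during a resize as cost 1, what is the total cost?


n = 72848
Insertion costs: 72848
Resizes copy 1, 2, 4, ... up to the largest power of 2 that is <= n-1 = 72847, i.e. 65536.
Copy costs = 1 + 2 + 4 + 8 + 16 + 32 + 64 + 128 + 256 + 512 + 1024 + 2048 + 4096 + 8192 + 16384 + 32768 + 65536 = 131071
Total = 72848 + 131071 = 203919


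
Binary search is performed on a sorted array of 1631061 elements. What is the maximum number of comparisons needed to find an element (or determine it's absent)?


Binary search halves the search space each comparison:
  Step 1: search space = 1631061 -> 815530
  Step 2: search space = 815530 -> 407765
  Step 3: search space = 407765 -> 203882
  Step 4: search space = 203882 -> 101941
  Step 5: search space = 101941 -> 50970
  Step 6: search space = 50970 -> 25485
  Step 7: search space = 25485 -> 12742
  Step 8: search space = 12742 -> 6371
  Step 9: search space = 6371 -> 3185
  Step 10: search space = 3185 -> 1592
  Step 11: search space = 1592 -> 796
  Step 12: search space = 796 -> 398
  Step 13: search space = 398 -> 199
  Step 14: search space = 199 -> 99
  Step 15: search space = 99 -> 49
  Step 16: search space = 49 -> 24
  Step 17: search space = 24 -> 12
  Step 18: search space = 12 -> 6
  Step 19: search space = 6 -> 3
  Step 20: search space = 3 -> 1
  Step 21: search space = 1 (final check)
Maximum comparisons = floor(log2(1631061)) + 1 = 20 + 1 = 21


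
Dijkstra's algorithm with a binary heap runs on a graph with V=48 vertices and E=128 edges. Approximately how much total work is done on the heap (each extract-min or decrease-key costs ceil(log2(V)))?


Dijkstra with a binary heap: each vertex is extracted once, each edge may relax once.
Each heap operation costs O(log V).
V + E = 48 + 128 = 176
ceil(log2(48)) = 6 (since 2^5 = 32 < 48 <= 64 = 2^6)
Total heap work = (V+E) * ceil(log2(V)) = 176 * 6 = 1056


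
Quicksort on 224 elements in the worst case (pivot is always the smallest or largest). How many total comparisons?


In the worst case, each partition step picks the worst pivot:
  Partition 1: 223 comparisons (n-1 elements to compare)
  Partition 2: 222 comparisons
  Partition 3: 221 comparisons
  Partition 4: 220 comparisons
  Partition 5: 219 comparisons
  ...
  Last partition: 0 comparisons
Total = (n-1) + (n-2) + ... + 1 + 0 = n*(n-1)/2
= 224*223/2 = 24976


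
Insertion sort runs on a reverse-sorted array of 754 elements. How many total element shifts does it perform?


Sum of shifts = 1 + 2 + 3 + ... + 753
= 754 * 753 / 2
= 567762 / 2
= 283881


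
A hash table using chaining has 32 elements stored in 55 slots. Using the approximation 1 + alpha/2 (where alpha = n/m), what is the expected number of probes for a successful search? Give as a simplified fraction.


Load factor alpha = n/m = 32/55
Expected probes = 1 + alpha/2 = 1 + 32/(2*55)
= 1 + 32/110
= 110/110 + 32/110
= 142/110
Simplify: 71/55


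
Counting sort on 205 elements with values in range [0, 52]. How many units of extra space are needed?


Output array size: 205 (to store sorted result)
Count array size: 53 (one slot per possible value, range 0 to 52)
Total extra space = 205 + 53 = 258


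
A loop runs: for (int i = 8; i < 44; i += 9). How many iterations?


Loop starts at i = 8, increments by 9, stops when i >= 44.
Number of iterations = ceil((44 - 8) / 9)
= ceil(36 / 9)
= 4


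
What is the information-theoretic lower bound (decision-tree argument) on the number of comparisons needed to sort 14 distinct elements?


A binary decision tree of height h has at most 2^h leaves and needs at least n! of them, so h >= ceil(log2(n!)).
Compute 14! as a running product:
  x2 = 2, x3 = 6, x4 = 24, x5 = 120
  x6 = 720, x7 = 5040, x8 = 40320, x9 = 362880
  x10 = 3628800, x11 = 39916800, x12 = 479001600, x13 = 6227020800
  x14 = 87178291200
14! = 87178291200
Bracket between powers of 2:
  2^36 = 68719476736 < 87178291200 <= 137438953472 = 2^37
So ceil(log2(14!)) = 37


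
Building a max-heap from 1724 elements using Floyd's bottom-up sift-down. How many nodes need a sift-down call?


In a heap of 1724 elements (0-indexed array):
  Last element index: 1723
  Parent of last element: floor((1723 - 1) / 2) = 861
  Internal nodes: indices 0 to 861
  Count = floor(1724/2) = 862


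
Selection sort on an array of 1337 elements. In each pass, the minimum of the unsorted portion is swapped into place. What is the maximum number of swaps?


Selection sort performs one swap per pass:
  Pass 1: find min in positions 0 to 1336, swap with position 0
  Pass 2: find min in positions 1 to 1336, swap with position 1
  Pass 3: find min in positions 2 to 1336, swap with position 2
  Pass 4: find min in positions 3 to 1336, swap with position 3
  Pass 5: find min in positions 4 to 1336, swap with position 4
  ... (1331 more passes)
Total passes (and swaps) = n - 1 = 1337 - 1 = 1336


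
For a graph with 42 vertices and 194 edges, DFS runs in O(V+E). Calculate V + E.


A full DFS traversal visits each vertex once and examines each edge once.
V = 42
E = 194
Sum = 42 + 194 = 236


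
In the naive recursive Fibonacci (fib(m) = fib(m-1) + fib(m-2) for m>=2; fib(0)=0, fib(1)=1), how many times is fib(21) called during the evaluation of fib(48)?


Let N(m) = number of times fib(m) is called while evaluating fib(48).
N(48) = 1 (the initial call).
N(47) = 1 (only fib(48) calls it).
For 1 <= m <= 46: fib(m) is called by fib(m+1) and fib(m+2), so
  N(m) = N(m+1) + N(m+2).
fib(0) is called only by fib(2), so N(0) = N(2).
Walk down from m=48:
  N(48)=1, N(47)=1, N(46)=2, N(45)=3, N(44)=5, N(43)=8, N(42)=13, N(41)=21, N(40)=34, N(39)=55, N(38)=89, N(37)=144, N(36)=233, N(35)=377, N(34)=610, N(33)=987, N(32)=1597, N(31)=2584, N(30)=4181, N(29)=6765, N(28)=10946, N(27)=17711, N(26)=28657, N(25)=46368, N(24)=75025, N(23)=121393, N(22)=196418, N(21)=317811
N(21) = 317811


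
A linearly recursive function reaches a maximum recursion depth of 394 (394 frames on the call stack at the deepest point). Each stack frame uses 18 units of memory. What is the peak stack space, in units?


Maximum recursion depth = 394 frames
Memory per frame = 18 units
Total stack space = depth * frame_size
= 394 * 18 = 7092


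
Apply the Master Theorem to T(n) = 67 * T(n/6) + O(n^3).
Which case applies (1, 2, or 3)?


The Master Theorem: T(n) = a*T(n/b) + O(n^c)
  a = 67, b = 6, c = 3
log_b(a) = log_6(67) ~ 2.347
Compare b^c with a: 6^3 = 216 > 67, so c > log_b(a).
Since c > log_b(a), Case 3 applies.
T(n) = O(n^3)
Master Theorem case = 3


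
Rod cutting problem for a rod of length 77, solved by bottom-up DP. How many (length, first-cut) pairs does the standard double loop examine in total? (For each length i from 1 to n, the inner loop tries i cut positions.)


For each subproblem length i = 1..77, the inner loop considers i possible first cuts.
Total = 1 + 2 + ... + 77
= 77*(77+1)/2
= 77*78/2 = 3003


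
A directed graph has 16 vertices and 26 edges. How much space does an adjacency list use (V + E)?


Adjacency list: one list head per vertex + one entry per edge
Vertex heads: 16
Edge entries: 26
Total = 16 + 26 = 42


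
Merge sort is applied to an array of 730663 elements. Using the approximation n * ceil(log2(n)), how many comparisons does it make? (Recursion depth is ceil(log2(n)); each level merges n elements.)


Merge sort divides the array into halves recursively.
Number of levels = ceil(log2(730663)) = 20
At each level, approximately n = 730663 comparisons are needed for merging.
Total comparisons ~ n * ceil(log2(n)) = 730663 * 20 = 14613260


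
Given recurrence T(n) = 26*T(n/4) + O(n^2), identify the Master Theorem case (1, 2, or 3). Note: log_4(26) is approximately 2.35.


Master Theorem parameters: a=26, b=4, c=2
log_b(a) = 2.35
Compare b^c with a: 4^2 = 16 < 26, so c < log_b(a).
Comparing c=2 vs log_b(a)=2.35:
2 < 2.35 => Case 1
Result: T(n) = O(n^(log_4 26)) ~ O(n^2.35)
Master Theorem case = 1


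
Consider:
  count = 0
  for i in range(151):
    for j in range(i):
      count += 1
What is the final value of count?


For each i, the inner loop runs i times:
  i=0: inner runs 0 times
  i=1: inner runs 1 time
  i=2: inner runs 2 times
  i=3: inner runs 3 times
  i=4: inner runs 4 times
  i=5: inner runs 5 times
  i=6: inner runs 6 times
  i=7: inner runs 7 times
  ...
Total = 0 + 1 + 2 + ... + 150 = 151*(151-1)/2 = 11325


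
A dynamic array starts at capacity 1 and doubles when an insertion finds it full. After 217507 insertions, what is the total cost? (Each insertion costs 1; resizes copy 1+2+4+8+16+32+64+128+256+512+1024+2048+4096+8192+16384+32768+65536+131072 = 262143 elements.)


Insertion cost: 217507 (one per element)
Resizes occur just before inserting elements 2, 3, 5, 9, ...
Elements copied at each resize: 1 + 2 + 4 + 8 + 16 + 32 + 64 + 128 + 256 + 512 + 1024 + 2048 + 4096 + 8192 + 16384 + 32768 + 65536 + 131072
Sum of copies = 262143 (geometric series: 2^k - 1)
Total = 217507 + 262143 = 479650


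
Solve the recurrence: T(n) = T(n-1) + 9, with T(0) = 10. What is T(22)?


Unrolling the recurrence:
T(22) = T(21) + 9
       = T(20) + 9 + 9
       = T(19) + 9*3
       ...
       = T(0) + 9*22
       = 10 + 198 = 208


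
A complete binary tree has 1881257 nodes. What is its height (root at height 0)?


In a complete binary tree, level k holds nodes 2^k .. 2^(k+1)-1 (1-indexed).
Height = floor(log2(n)) = floor(log2(1881257)) = 20
Check: 2^20 = 1048576 <= 1881257 < 2097152 = 2^21


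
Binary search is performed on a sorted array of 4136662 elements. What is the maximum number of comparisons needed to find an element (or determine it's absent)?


Binary search halves the search space each comparison:
  Step 1: search space = 4136662 -> 2068331
  Step 2: search space = 2068331 -> 1034165
  Step 3: search space = 1034165 -> 517082
  Step 4: search space = 517082 -> 258541
  Step 5: search space = 258541 -> 129270
  Step 6: search space = 129270 -> 64635
  Step 7: search space = 64635 -> 32317
  Step 8: search space = 32317 -> 16158
  Step 9: search space = 16158 -> 8079
  Step 10: search space = 8079 -> 4039
  Step 11: search space = 4039 -> 2019
  Step 12: search space = 2019 -> 1009
  Step 13: search space = 1009 -> 504
  Step 14: search space = 504 -> 252
  Step 15: search space = 252 -> 126
  Step 16: search space = 126 -> 63
  Step 17: search space = 63 -> 31
  Step 18: search space = 31 -> 15
  Step 19: search space = 15 -> 7
  Step 20: search space = 7 -> 3
  Step 21: search space = 3 -> 1
  Step 22: search space = 1 (final check)
Maximum comparisons = floor(log2(4136662)) + 1 = 21 + 1 = 22


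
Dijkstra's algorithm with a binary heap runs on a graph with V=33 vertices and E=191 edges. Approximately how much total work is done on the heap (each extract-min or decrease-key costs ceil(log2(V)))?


Dijkstra with a binary heap: each vertex is extracted once, each edge may relax once.
Each heap operation costs O(log V).
V + E = 33 + 191 = 224
ceil(log2(33)) = 6 (since 2^5 = 32 < 33 <= 64 = 2^6)
Total heap work = (V+E) * ceil(log2(V)) = 224 * 6 = 1344


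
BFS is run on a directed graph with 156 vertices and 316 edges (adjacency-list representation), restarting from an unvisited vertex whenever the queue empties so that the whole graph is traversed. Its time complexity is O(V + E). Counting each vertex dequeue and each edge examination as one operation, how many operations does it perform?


A full BFS traversal dequeues each vertex exactly once and examines each directed edge exactly once.
V = 156 (vertex processing cost)
E = 316 (edge examination cost)
Total operations proportional to V + E = 156 + 316 = 472


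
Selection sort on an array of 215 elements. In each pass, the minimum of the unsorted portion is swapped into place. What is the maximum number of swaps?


Selection sort performs one swap per pass:
  Pass 1: find min in positions 0 to 214, swap with position 0
  Pass 2: find min in positions 1 to 214, swap with position 1
  Pass 3: find min in positions 2 to 214, swap with position 2
  Pass 4: find min in positions 3 to 214, swap with position 3
  Pass 5: find min in positions 4 to 214, swap with position 4
  ... (209 more passes)
Total passes (and swaps) = n - 1 = 215 - 1 = 214


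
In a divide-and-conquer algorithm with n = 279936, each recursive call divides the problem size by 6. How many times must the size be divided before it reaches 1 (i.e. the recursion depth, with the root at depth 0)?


Number of divisions = log_6(279936)
Sizes: 279936 -> 46656 -> 7776 -> 1296 -> 216 -> 36 -> 6 -> 1 (7 divisions)
Recursion depth = 7


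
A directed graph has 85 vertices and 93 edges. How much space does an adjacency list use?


Adjacency list: one list head per vertex + one entry per edge
Vertex heads: 85
Edge entries: 93
Total = 85 + 93 = 178


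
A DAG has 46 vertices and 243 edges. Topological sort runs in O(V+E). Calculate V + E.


V = 46 (vertex processing)
E = 243 (edge processing)
V + E = 46 + 243 = 289


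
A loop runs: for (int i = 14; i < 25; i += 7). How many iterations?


Loop starts at i = 14, increments by 7, stops when i >= 25.
Number of iterations = ceil((25 - 14) / 7)
= ceil(11 / 7)
= 2


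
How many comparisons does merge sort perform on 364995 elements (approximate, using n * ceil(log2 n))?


Recursion depth: ceil(log2(364995)) = 19
Each recursion level merges n = 364995 elements
Total = 364995 * 19 = 6934905


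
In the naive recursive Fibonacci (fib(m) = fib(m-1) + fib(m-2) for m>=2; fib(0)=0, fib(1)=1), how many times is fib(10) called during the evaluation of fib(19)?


Let N(m) = number of times fib(m) is called while evaluating fib(19).
N(19) = 1 (the initial call).
N(18) = 1 (only fib(19) calls it).
For 1 <= m <= 17: fib(m) is called by fib(m+1) and fib(m+2), so
  N(m) = N(m+1) + N(m+2).
fib(0) is called only by fib(2), so N(0) = N(2).
Walk down from m=19:
  N(19)=1, N(18)=1, N(17)=2, N(16)=3, N(15)=5, N(14)=8, N(13)=13, N(12)=21, N(11)=34, N(10)=55
N(10) = 55


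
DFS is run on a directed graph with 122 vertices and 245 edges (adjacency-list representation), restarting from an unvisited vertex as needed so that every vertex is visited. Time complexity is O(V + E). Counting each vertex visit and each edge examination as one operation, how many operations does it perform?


A full DFS traversal processes each vertex exactly once (push/pop on stack).
Each directed edge is examined once.
V = 122, E = 245
V + E = 367


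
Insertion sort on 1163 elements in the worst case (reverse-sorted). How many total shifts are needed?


In the worst case (reverse-sorted), each element shifts past all previous:
  Element 1: 1 shifts
  Element 2: 2 shifts
  Element 3: 3 shifts
  Element 4: 4 shifts
  Element 5: 5 shifts
  ...
  Element 1162: 1162 shifts
Total = 1 + 2 + ... + 1162
= 1163*(1163-1)/2 = 675703


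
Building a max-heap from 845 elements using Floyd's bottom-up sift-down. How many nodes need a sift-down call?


In a heap of 845 elements (0-indexed array):
  Last element index: 844
  Parent of last element: floor((844 - 1) / 2) = 421
  Internal nodes: indices 0 to 421
  Count = floor(845/2) = 422


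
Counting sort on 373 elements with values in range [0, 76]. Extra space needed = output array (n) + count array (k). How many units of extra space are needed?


Output array size: 373 (to store sorted result)
Count array size: 77 (one slot per possible value, range 0 to 76)
Total extra space = 373 + 77 = 450


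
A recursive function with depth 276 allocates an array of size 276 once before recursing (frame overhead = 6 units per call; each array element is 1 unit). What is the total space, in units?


Array allocation: 276 units (allocated once)
Stack frames: 276 deep * 6 per frame = 1656 units
Total = 276 + 1656 = 1932


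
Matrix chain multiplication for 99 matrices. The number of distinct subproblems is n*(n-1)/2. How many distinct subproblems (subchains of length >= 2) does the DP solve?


Subproblems are indexed by (i, j) where i < j.
Number of such pairs = n*(n-1)/2
= 99 * 98 / 2
= 4851


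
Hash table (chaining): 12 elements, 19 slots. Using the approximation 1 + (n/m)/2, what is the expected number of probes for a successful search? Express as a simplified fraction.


Computing expected probes:
alpha = 12/19
= 1 + alpha/2
= 1 + 12/(2*19)
= (2*19 + 12) / (2*19)
= 50/38 = 25/19


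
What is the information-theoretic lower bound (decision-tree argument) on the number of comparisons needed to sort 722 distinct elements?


A binary decision tree of height h has at most 2^h leaves and needs at least n! of them, so h >= ceil(log2(n!)).
722! is far too large to multiply out, so use Stirling's series:
  ln(n!) ~ n ln n - n + (1/2) ln(2 pi n) + 1/(12n)  (error below 1/(360 n^3), negligible here)
  ln(722) = 6.5820251
  n ln n = 722 * 6.5820251 = 4752.2221
  (1/2) ln(2 pi * 722) = (1/2) ln(4536.4598) = 4.2100
  1/(12*722) = 0.0001
  ln(722!) ~ 4752.2221 - 722 + 4.2100 + 0.0001 = 4034.4322
Convert to base 2: log2(722!) = 4034.4322 / ln 2 = 4034.4322 / 0.69314718 = 5820.4553
ceil(5820.4553) = 5821


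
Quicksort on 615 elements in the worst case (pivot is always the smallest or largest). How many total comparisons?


In the worst case, each partition step picks the worst pivot:
  Partition 1: 614 comparisons (n-1 elements to compare)
  Partition 2: 613 comparisons
  Partition 3: 612 comparisons
  Partition 4: 611 comparisons
  Partition 5: 610 comparisons
  ...
  Last partition: 0 comparisons
Total = (n-1) + (n-2) + ... + 1 + 0 = n*(n-1)/2
= 615*614/2 = 188805


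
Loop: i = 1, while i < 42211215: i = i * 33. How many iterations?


i multiplies by 33 each step:
i = 1 -> 33 -> 1089 -> 35937 -> 1185921 -> 39135393 -> 1291467969 (stop)
Iterations = ceil(log_33(42211215)) = 6


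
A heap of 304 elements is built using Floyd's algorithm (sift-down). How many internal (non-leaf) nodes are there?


Leaf nodes occupy roughly half the array.
Sift-down is called for each internal node, starting from the last one.
Internal nodes = floor(n/2) = floor(304/2) = 152


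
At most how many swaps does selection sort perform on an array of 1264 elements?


Each of the 1263 passes places one element in its final position.
Pass 1: swap minimum into position 0
Pass 2: swap minimum of remaining into position 1
...
Pass 1263: last two elements, one swap
Maximum swaps = 1264 - 1 = 1263


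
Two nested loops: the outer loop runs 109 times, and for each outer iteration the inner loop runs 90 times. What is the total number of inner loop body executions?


Outer loop: 109 iterations
Inner loop: 90 iterations per outer iteration
Total = 109 * 90 = 9810


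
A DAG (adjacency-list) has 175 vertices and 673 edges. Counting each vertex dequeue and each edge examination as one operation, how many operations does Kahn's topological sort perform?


V = 175 (vertex processing)
E = 673 (edge processing)
V + E = 175 + 673 = 848


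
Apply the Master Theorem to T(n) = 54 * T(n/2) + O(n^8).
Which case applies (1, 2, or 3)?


The Master Theorem: T(n) = a*T(n/b) + O(n^c)
  a = 54, b = 2, c = 8
log_b(a) = log_2(54) ~ 5.755
Compare b^c with a: 2^8 = 256 > 54, so c > log_b(a).
Since c > log_b(a), Case 3 applies.
T(n) = O(n^8)
Master Theorem case = 3


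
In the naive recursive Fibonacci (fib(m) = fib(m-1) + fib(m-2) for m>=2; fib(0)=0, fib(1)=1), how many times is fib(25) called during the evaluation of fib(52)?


Let N(m) = number of times fib(m) is called while evaluating fib(52).
N(52) = 1 (the initial call).
N(51) = 1 (only fib(52) calls it).
For 1 <= m <= 50: fib(m) is called by fib(m+1) and fib(m+2), so
  N(m) = N(m+1) + N(m+2).
fib(0) is called only by fib(2), so N(0) = N(2).
Walk down from m=52:
  N(52)=1, N(51)=1, N(50)=2, N(49)=3, N(48)=5, N(47)=8, N(46)=13, N(45)=21, N(44)=34, N(43)=55, N(42)=89, N(41)=144, N(40)=233, N(39)=377, N(38)=610, N(37)=987, N(36)=1597, N(35)=2584, N(34)=4181, N(33)=6765, N(32)=10946, N(31)=17711, N(30)=28657, N(29)=46368, N(28)=75025, N(27)=121393, N(26)=196418, N(25)=317811
N(25) = 317811


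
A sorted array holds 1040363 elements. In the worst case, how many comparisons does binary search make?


Halving sequence: 1040363 -> 520181 -> 260090 -> 130045 -> 65022 -> 32511 -> 16255 -> 8127 -> 4063 -> 2031 -> 1015 -> 507 -> 253 -> 126 -> 63 -> 31 -> 15 -> 7 -> 3 -> 1
Number of halvings = 19
Max comparisons = 19 + 1 = 20


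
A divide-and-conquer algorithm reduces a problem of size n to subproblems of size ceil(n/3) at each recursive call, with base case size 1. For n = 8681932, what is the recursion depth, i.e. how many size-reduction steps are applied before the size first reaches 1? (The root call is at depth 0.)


Each step divides the size by 3 (rounding up); after k steps the size is ceil(n/3^k), which equals 1 exactly when 3^k >= n.
So the depth is the smallest k with 3^k >= 8681932, i.e. ceil(log_3(8681932)).
3^14 = 4782969 < 8681932 <= 14348907 = 3^15
Recursion depth = 15


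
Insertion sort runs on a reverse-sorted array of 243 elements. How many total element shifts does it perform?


Sum of shifts = 1 + 2 + 3 + ... + 242
= 243 * 242 / 2
= 58806 / 2
= 29403


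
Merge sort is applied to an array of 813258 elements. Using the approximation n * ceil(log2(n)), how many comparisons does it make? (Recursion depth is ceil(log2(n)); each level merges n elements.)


Merge sort divides the array into halves recursively.
Number of levels = ceil(log2(813258)) = 20
At each level, approximately n = 813258 comparisons are needed for merging.
Total comparisons ~ n * ceil(log2(n)) = 813258 * 20 = 16265160


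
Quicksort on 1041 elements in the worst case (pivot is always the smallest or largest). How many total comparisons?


In the worst case, each partition step picks the worst pivot:
  Partition 1: 1040 comparisons (n-1 elements to compare)
  Partition 2: 1039 comparisons
  Partition 3: 1038 comparisons
  Partition 4: 1037 comparisons
  Partition 5: 1036 comparisons
  ...
  Last partition: 0 comparisons
Total = (n-1) + (n-2) + ... + 1 + 0 = n*(n-1)/2
= 1041*1040/2 = 541320


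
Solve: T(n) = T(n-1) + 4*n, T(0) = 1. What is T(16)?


Expanding the recurrence:
T(16) = T(15) + 4*16
       = T(14) + 4*15 + 4*16
       ...
       = T(0) + 4*(1 + 2 + ... + 16)
       = 1 + 4 * 16*17/2
       = 1 + 4 * 136
       = 1 + 544 = 545


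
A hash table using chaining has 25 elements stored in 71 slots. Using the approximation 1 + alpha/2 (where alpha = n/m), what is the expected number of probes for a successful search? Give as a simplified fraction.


Load factor alpha = n/m = 25/71
Expected probes = 1 + alpha/2 = 1 + 25/(2*71)
= 1 + 25/142
= 142/142 + 25/142
= 167/142


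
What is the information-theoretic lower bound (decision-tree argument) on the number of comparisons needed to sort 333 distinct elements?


A binary decision tree of height h has at most 2^h leaves and needs at least n! of them, so h >= ceil(log2(n!)).
333! is far too large to multiply out, so use Stirling's series:
  ln(n!) ~ n ln n - n + (1/2) ln(2 pi n) + 1/(12n)  (error below 1/(360 n^3), negligible here)
  ln(333) = 5.8081425
  n ln n = 333 * 5.8081425 = 1934.1115
  (1/2) ln(2 pi * 333) = (1/2) ln(2092.3007) = 3.8230
  1/(12*333) = 0.0003
  ln(333!) ~ 1934.1115 - 333 + 3.8230 + 0.0003 = 1604.9348
Convert to base 2: log2(333!) = 1604.9348 / ln 2 = 1604.9348 / 0.69314718 = 2315.4315
ceil(2315.4315) = 2316


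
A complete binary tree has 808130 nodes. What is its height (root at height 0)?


In a complete binary tree, level k holds nodes 2^k .. 2^(k+1)-1 (1-indexed).
Height = floor(log2(n)) = floor(log2(808130)) = 19
Check: 2^19 = 524288 <= 808130 < 1048576 = 2^20


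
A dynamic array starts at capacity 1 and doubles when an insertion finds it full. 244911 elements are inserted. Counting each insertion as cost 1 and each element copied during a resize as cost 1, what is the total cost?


n = 244911
Insertion costs: 244911
Resizes copy 1, 2, 4, ... up to the largest power of 2 that is <= n-1 = 244910, i.e. 131072.
Copy costs = 1 + 2 + 4 + 8 + 16 + 32 + 64 + 128 + 256 + 512 + 1024 + 2048 + 4096 + 8192 + 16384 + 32768 + 65536 + 131072 = 262143
Total = 244911 + 262143 = 507054


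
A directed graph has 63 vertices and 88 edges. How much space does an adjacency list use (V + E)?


Adjacency list: one list head per vertex + one entry per edge
Vertex heads: 63
Edge entries: 88
Total = 63 + 88 = 151


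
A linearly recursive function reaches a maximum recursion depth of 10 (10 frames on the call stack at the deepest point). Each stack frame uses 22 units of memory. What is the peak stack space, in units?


Maximum recursion depth = 10 frames
Memory per frame = 22 units
Total stack space = depth * frame_size
= 10 * 22 = 220


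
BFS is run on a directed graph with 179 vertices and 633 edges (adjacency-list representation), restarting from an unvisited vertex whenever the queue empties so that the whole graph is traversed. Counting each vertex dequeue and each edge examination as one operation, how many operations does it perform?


A full BFS traversal dequeues each vertex exactly once and examines each directed edge exactly once.
V = 179 (vertex processing cost)
E = 633 (edge examination cost)
Total operations proportional to V + E = 179 + 633 = 812


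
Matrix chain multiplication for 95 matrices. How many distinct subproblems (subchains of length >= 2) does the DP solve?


Subproblems are indexed by (i, j) where i < j.
Number of such pairs = n*(n-1)/2
= 95 * 94 / 2
= 4465


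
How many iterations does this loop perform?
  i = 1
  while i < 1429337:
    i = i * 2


The loop variable doubles each iteration:
i = 1 -> 2 -> 4 -> 8 -> 16 -> 32 -> 64 -> 128 -> 256 -> 512 -> 1024 -> 2048 -> 4096 -> 8192 -> 16384 -> 32768 -> 65536 -> 131072 -> 262144 -> 524288 -> 1048576 -> 2097152 (stop, 2097152 >= 1429337)
Number of doublings = ceil(log2(1429337)) = 21


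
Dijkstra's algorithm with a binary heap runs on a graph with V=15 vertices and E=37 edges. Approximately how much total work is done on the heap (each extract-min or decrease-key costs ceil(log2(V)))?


Dijkstra with a binary heap: each vertex is extracted once, each edge may relax once.
Each heap operation costs O(log V).
V + E = 15 + 37 = 52
ceil(log2(15)) = 4 (since 2^3 = 8 < 15 <= 16 = 2^4)
Total heap work = (V+E) * ceil(log2(V)) = 52 * 4 = 208


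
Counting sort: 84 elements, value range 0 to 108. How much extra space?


n = 84 (output array)
k = 109 (count array for 109 distinct values)
Extra space = 84 + 109 = 193


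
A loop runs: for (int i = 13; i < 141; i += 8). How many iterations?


Loop starts at i = 13, increments by 8, stops when i >= 141.
Number of iterations = ceil((141 - 13) / 8)
= ceil(128 / 8)
= 16


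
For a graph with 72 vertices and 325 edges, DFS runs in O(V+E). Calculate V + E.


A full DFS traversal visits each vertex once and examines each edge once.
V = 72
E = 325
Sum = 72 + 325 = 397


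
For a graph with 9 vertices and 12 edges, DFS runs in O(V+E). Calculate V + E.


A full DFS traversal visits each vertex once and examines each edge once.
V = 9
E = 12
Sum = 9 + 12 = 21


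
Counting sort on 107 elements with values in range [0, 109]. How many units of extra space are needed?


Output array size: 107 (to store sorted result)
Count array size: 110 (one slot per possible value, range 0 to 109)
Total extra space = 107 + 110 = 217


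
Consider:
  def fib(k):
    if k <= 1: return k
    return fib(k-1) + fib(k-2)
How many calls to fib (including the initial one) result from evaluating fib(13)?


Let C(m) = total calls to evaluate fib(m). Then C(0)=C(1)=1, and
C(m) = 1 + C(m-1) + C(m-2) for m >= 2.
Build the table (each entry = 1 + previous two):
  C(0) = 1
  C(1) = 1
  C(2) = 1 + 1 + 1 = 3
  C(3) = 1 + 3 + 1 = 5
  C(4) = 1 + 5 + 3 = 9
  C(5) = 1 + 9 + 5 = 15
  C(6) = 1 + 15 + 9 = 25
  C(7) = 1 + 25 + 15 = 41
  C(8) = 1 + 41 + 25 = 67
  C(9) = 1 + 67 + 41 = 109
  C(10) = 1 + 109 + 67 = 177
  C(11) = 1 + 177 + 109 = 287
  C(12) = 1 + 287 + 177 = 465
  C(13) = 1 + 465 + 287 = 753
Total calls for fib(13) = 753


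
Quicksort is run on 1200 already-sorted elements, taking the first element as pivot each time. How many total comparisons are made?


Sum of comparisons per partition:
1199 + 1198 + ... + 1 + 0
= 1200 * (1200 - 1) / 2
= 1200 * 1199 / 2
= 719400


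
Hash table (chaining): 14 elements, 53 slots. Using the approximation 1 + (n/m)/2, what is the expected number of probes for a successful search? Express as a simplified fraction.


Computing expected probes:
alpha = 14/53
= 1 + alpha/2
= 1 + 14/(2*53)
= (2*53 + 14) / (2*53)
= 120/106 = 60/53


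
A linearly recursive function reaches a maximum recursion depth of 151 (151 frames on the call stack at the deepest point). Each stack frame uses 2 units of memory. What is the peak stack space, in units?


Maximum recursion depth = 151 frames
Memory per frame = 2 units
Total stack space = depth * frame_size
= 151 * 2 = 302


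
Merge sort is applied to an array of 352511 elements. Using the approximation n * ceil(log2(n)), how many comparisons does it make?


Merge sort divides the array into halves recursively.
Number of levels = ceil(log2(352511)) = 19
At each level, approximately n = 352511 comparisons are needed for merging.
Total comparisons ~ n * ceil(log2(n)) = 352511 * 19 = 6697709


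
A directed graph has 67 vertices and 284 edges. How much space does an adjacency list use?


Adjacency list: one list head per vertex + one entry per edge
Vertex heads: 67
Edge entries: 284
Total = 67 + 284 = 351


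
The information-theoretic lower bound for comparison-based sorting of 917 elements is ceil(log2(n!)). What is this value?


A binary decision tree of height h has at most 2^h leaves and needs at least n! of them, so h >= ceil(log2(n!)).
917! is far too large to multiply out, so use Stirling's series:
  ln(n!) ~ n ln n - n + (1/2) ln(2 pi n) + 1/(12n)  (error below 1/(360 n^3), negligible here)
  ln(917) = 6.8211075
  n ln n = 917 * 6.8211075 = 6254.9556
  (1/2) ln(2 pi * 917) = (1/2) ln(5761.6809) = 4.3295
  1/(12*917) = 0.0001
  ln(917!) ~ 6254.9556 - 917 + 4.3295 + 0.0001 = 5342.2852
Convert to base 2: log2(917!) = 5342.2852 / ln 2 = 5342.2852 / 0.69314718 = 7707.2884
ceil(7707.2884) = 7708


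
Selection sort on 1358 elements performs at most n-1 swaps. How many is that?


Each of the 1357 passes places one element in its final position.
Pass 1: swap minimum into position 0
Pass 2: swap minimum of remaining into position 1
...
Pass 1357: last two elements, one swap
Maximum swaps = 1358 - 1 = 1357


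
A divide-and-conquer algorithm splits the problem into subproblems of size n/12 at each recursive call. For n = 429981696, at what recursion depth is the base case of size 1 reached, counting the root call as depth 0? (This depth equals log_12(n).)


At each depth, the problem size is divided by 12:
  Depth 0: problem size = 429981696
  Depth 1: problem size = 35831808
  Depth 2: problem size = 2985984
  Depth 3: problem size = 248832
  Depth 4: problem size = 20736
  Depth 5: problem size = 1728
  Depth 6: problem size = 144
  Depth 7: problem size = 12
  Depth 8: problem size = 1 (base case)
The base case is reached at depth log_12(429981696) = 8 (the tree has 9 levels counting depth 0, but the depth asked for is 8).
Recursion depth = 8


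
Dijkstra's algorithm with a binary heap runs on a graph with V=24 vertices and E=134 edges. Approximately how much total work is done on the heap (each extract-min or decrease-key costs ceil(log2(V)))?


Dijkstra with a binary heap: each vertex is extracted once, each edge may relax once.
Each heap operation costs O(log V).
V + E = 24 + 134 = 158
ceil(log2(24)) = 5 (since 2^4 = 16 < 24 <= 32 = 2^5)
Total heap work = (V+E) * ceil(log2(V)) = 158 * 5 = 790


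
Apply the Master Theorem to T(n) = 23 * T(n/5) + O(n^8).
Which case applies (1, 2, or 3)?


The Master Theorem: T(n) = a*T(n/b) + O(n^c)
  a = 23, b = 5, c = 8
log_b(a) = log_5(23) ~ 1.948
Compare b^c with a: 5^8 = 390625 > 23, so c > log_b(a).
Since c > log_b(a), Case 3 applies.
T(n) = O(n^8)
Master Theorem case = 3


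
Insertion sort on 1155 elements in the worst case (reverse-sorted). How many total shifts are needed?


In the worst case (reverse-sorted), each element shifts past all previous:
  Element 1: 1 shifts
  Element 2: 2 shifts
  Element 3: 3 shifts
  Element 4: 4 shifts
  Element 5: 5 shifts
  ...
  Element 1154: 1154 shifts
Total = 1 + 2 + ... + 1154
= 1155*(1155-1)/2 = 666435


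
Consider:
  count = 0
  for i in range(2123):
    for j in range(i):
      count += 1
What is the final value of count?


For each i, the inner loop runs i times:
  i=0: inner runs 0 times
  i=1: inner runs 1 time
  i=2: inner runs 2 times
  i=3: inner runs 3 times
  i=4: inner runs 4 times
  i=5: inner runs 5 times
  i=6: inner runs 6 times
  i=7: inner runs 7 times
  ...
Total = 0 + 1 + 2 + ... + 2122 = 2123*(2123-1)/2 = 2252503


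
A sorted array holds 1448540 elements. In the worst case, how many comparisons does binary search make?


Halving sequence: 1448540 -> 724270 -> 362135 -> 181067 -> 90533 -> 45266 -> 22633 -> 11316 -> 5658 -> 2829 -> 1414 -> 707 -> 353 -> 176 -> 88 -> 44 -> 22 -> 11 -> 5 -> 2 -> 1
Number of halvings = 20
Max comparisons = 20 + 1 = 21


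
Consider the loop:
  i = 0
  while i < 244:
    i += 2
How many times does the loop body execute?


Starting at i = 0, each iteration adds 2.
Iterations until i >= 244:
  Iteration 1: i = 0 -> i = 2
  Iteration 2: i = 2 -> i = 4
  Iteration 3: i = 4 -> i = 6
  Iteration 4: i = 6 -> i = 8
  Iteration 5: i = 8 -> i = 10
  Iteration 6: i = 10 -> i = 12
  Iteration 7: i = 12 -> i = 14
  Iteration 8: i = 14 -> i = 16
  ... continuing ...
Total iterations = ceil(244/2) = 122


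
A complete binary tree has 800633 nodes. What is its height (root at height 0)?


In a complete binary tree, level k holds nodes 2^k .. 2^(k+1)-1 (1-indexed).
Height = floor(log2(n)) = floor(log2(800633)) = 19
Check: 2^19 = 524288 <= 800633 < 1048576 = 2^20


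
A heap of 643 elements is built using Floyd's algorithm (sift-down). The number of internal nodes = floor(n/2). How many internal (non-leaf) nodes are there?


Leaf nodes occupy roughly half the array.
Sift-down is called for each internal node, starting from the last one.
Internal nodes = floor(n/2) = floor(643/2) = 321


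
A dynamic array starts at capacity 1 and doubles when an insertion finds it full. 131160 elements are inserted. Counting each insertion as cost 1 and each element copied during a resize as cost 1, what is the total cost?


n = 131160
Insertion costs: 131160
Resizes copy 1, 2, 4, ... up to the largest power of 2 that is <= n-1 = 131159, i.e. 131072.
Copy costs = 1 + 2 + 4 + 8 + 16 + 32 + 64 + 128 + 256 + 512 + 1024 + 2048 + 4096 + 8192 + 16384 + 32768 + 65536 + 131072 = 262143
Total = 131160 + 262143 = 393303


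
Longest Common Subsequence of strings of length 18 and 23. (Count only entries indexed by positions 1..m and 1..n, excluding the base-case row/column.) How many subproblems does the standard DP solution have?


DP table indexed by positions in both strings.
First string: 18 positions
Second string: 23 positions
Total = 18 * 23 = 414


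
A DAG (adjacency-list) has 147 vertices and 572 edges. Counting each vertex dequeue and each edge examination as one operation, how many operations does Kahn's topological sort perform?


V = 147 (vertex processing)
E = 572 (edge processing)
V + E = 147 + 572 = 719


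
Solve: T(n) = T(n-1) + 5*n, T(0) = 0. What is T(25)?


Expanding the recurrence:
T(25) = T(24) + 5*25
       = T(23) + 5*24 + 5*25
       ...
       = T(0) + 5*(1 + 2 + ... + 25)
       = 0 + 5 * 25*26/2
       = 0 + 5 * 325
       = 0 + 1625 = 1625


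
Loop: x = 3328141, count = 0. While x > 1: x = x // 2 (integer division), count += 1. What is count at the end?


The variable x halves each step:
x = 3328141 -> 1664070 -> 832035 -> 416017 -> 208008 -> 104004 -> 52002 -> 26001 -> 13000 -> 6500 -> 3250 -> 1625 -> 812 -> 406 -> 203 -> 101 -> 50 -> 25 -> 12 -> 6 -> 3 -> 1
Number of halvings = floor(log2(3328141)) = 21


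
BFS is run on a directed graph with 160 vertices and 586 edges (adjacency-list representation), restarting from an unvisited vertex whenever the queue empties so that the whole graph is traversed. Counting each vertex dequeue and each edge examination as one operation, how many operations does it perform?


A full BFS traversal dequeues each vertex exactly once and examines each directed edge exactly once.
V = 160 (vertex processing cost)
E = 586 (edge examination cost)
Total operations proportional to V + E = 160 + 586 = 746


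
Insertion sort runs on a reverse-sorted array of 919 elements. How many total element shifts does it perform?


Sum of shifts = 1 + 2 + 3 + ... + 918
= 919 * 918 / 2
= 843642 / 2
= 421821


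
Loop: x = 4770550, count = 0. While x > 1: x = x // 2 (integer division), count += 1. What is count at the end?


The variable x halves each step:
x = 4770550 -> 2385275 -> 1192637 -> 596318 -> 298159 -> 149079 -> 74539 -> 37269 -> 18634 -> 9317 -> 4658 -> 2329 -> 1164 -> 582 -> 291 -> 145 -> 72 -> 36 -> 18 -> 9 -> 4 -> 2 -> 1
Number of halvings = floor(log2(4770550)) = 22


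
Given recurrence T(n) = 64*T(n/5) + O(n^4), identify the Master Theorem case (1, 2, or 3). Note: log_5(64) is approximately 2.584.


Master Theorem parameters: a=64, b=5, c=4
log_b(a) = 2.584
Compare b^c with a: 5^4 = 625 > 64, so c > log_b(a).
Comparing c=4 vs log_b(a)=2.584:
4 > 2.584 => Case 3
Result: T(n) = O(n^4)
Master Theorem case = 3
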